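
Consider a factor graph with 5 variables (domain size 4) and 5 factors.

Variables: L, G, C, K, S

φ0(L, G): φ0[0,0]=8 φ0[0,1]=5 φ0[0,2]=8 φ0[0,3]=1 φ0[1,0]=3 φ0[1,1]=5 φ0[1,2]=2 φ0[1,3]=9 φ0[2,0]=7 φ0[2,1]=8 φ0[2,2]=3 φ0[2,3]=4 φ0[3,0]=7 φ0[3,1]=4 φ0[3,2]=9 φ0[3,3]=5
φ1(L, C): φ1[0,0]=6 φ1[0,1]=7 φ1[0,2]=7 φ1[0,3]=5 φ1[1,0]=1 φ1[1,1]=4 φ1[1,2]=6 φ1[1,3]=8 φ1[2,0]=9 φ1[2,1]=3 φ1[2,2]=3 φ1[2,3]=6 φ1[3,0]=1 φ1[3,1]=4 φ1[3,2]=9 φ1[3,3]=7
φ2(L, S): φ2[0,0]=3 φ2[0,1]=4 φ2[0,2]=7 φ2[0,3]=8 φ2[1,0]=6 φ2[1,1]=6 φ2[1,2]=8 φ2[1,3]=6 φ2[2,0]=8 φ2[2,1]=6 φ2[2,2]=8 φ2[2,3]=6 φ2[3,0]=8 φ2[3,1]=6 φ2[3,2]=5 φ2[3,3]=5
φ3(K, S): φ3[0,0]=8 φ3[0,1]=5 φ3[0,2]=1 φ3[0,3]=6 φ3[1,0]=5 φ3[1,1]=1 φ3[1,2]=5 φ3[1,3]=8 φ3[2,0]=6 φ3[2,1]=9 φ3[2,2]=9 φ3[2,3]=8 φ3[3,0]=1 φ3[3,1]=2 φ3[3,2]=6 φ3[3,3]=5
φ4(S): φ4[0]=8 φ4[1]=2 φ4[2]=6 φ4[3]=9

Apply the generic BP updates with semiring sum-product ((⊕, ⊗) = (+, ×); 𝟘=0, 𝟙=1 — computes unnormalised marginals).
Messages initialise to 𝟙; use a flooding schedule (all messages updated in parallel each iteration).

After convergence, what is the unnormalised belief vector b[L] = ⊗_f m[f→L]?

b[L] = [1893100, 1310430, 1824900, 1747725]

init: all messages = 𝟙 over 4 values
r1 m[φ0→L] = [22, 19, 22, 25]
r1 m[φ0→G] = [25, 22, 22, 19]
r1 m[φ1→L] = [25, 19, 21, 21]
r1 m[φ1→C] = [17, 18, 25, 26]
r1 m[φ2→L] = [22, 26, 28, 24]
r1 m[φ2→S] = [25, 22, 28, 25]
r1 m[φ3→K] = [20, 19, 32, 14]
r1 m[φ3→S] = [20, 17, 21, 27]
r1 m[φ4→S] = [8, 2, 6, 9]
r1 m[L→φ0] = [1, 1, 1, 1]
r1 m[L→φ1] = [1, 1, 1, 1]
r1 m[L→φ2] = [1, 1, 1, 1]
r1 m[G→φ0] = [1, 1, 1, 1]
r1 m[C→φ1] = [1, 1, 1, 1]
r1 m[K→φ3] = [1, 1, 1, 1]
r1 m[S→φ2] = [1, 1, 1, 1]
r1 m[S→φ3] = [1, 1, 1, 1]
r1 m[S→φ4] = [1, 1, 1, 1]
r2 m[φ0→L] = [22, 19, 22, 25]
r2 m[φ0→G] = [25, 22, 22, 19]
r2 m[φ1→L] = [25, 19, 21, 21]
r2 m[φ1→C] = [17, 18, 25, 26]
r2 m[φ2→L] = [22, 26, 28, 24]
r2 m[φ2→S] = [25, 22, 28, 25]
r2 m[φ3→K] = [20, 19, 32, 14]
r2 m[φ3→S] = [20, 17, 21, 27]
r2 m[φ4→S] = [8, 2, 6, 9]
r2 m[L→φ0] = [550, 494, 588, 504]
r2 m[L→φ1] = [484, 494, 616, 600]
r2 m[L→φ2] = [550, 361, 462, 525]
r2 m[G→φ0] = [1, 1, 1, 1]
r2 m[C→φ1] = [1, 1, 1, 1]
r2 m[K→φ3] = [1, 1, 1, 1]
r2 m[S→φ2] = [160, 34, 126, 243]
r2 m[S→φ3] = [200, 44, 168, 225]
r2 m[S→φ4] = [500, 374, 588, 675]
r3 m[φ0→L] = [22, 19, 22, 25]
r3 m[φ0→G] = [13526, 11940, 11688, 9868]
r3 m[φ1→L] = [25, 19, 21, 21]
r3 m[φ1→C] = [9542, 9612, 13600, 14268]
r3 m[φ2→L] = [3442, 3630, 3950, 3329]
r3 m[φ2→S] = [11712, 10288, 13059, 11963]
r3 m[φ3→K] = [3338, 3684, 4908, 2421]
r3 m[φ3→S] = [20, 17, 21, 27]
r3 m[φ4→S] = [8, 2, 6, 9]
r3 m[L→φ0] = [550, 494, 588, 504]
r3 m[L→φ1] = [484, 494, 616, 600]
r3 m[L→φ2] = [550, 361, 462, 525]
r3 m[G→φ0] = [1, 1, 1, 1]
r3 m[C→φ1] = [1, 1, 1, 1]
r3 m[K→φ3] = [1, 1, 1, 1]
r3 m[S→φ2] = [160, 34, 126, 243]
r3 m[S→φ3] = [200, 44, 168, 225]
r3 m[S→φ4] = [500, 374, 588, 675]
r4 m[φ0→L] = [22, 19, 22, 25]
r4 m[φ0→G] = [13526, 11940, 11688, 9868]
r4 m[φ1→L] = [25, 19, 21, 21]
r4 m[φ1→C] = [9542, 9612, 13600, 14268]
r4 m[φ2→L] = [3442, 3630, 3950, 3329]
r4 m[φ2→S] = [11712, 10288, 13059, 11963]
r4 m[φ3→K] = [3338, 3684, 4908, 2421]
r4 m[φ3→S] = [20, 17, 21, 27]
r4 m[φ4→S] = [8, 2, 6, 9]
r4 m[L→φ0] = [86050, 68970, 82950, 69909]
r4 m[L→φ1] = [75724, 68970, 86900, 83225]
r4 m[L→φ2] = [550, 361, 462, 525]
r4 m[G→φ0] = [1, 1, 1, 1]
r4 m[C→φ1] = [1, 1, 1, 1]
r4 m[K→φ3] = [1, 1, 1, 1]
r4 m[S→φ2] = [160, 34, 126, 243]
r4 m[S→φ3] = [93696, 20576, 78354, 107667]
r4 m[S→φ4] = [234240, 174896, 274239, 323001]
r5 m[φ0→L] = [22, 19, 22, 25]
r5 m[φ0→G] = [1965323, 1718336, 1704371, 1388125]
r5 m[φ1→L] = [25, 19, 21, 21]
r5 m[φ1→C] = [1388639, 1399548, 1953613, 2034355]
r5 m[φ2→L] = [3442, 3630, 3950, 3329]
r5 m[φ2→S] = [11712, 10288, 13059, 11963]
r5 m[φ3→K] = [1576804, 1742162, 2313882, 1143307]
r5 m[φ3→S] = [20, 17, 21, 27]
r5 m[φ4→S] = [8, 2, 6, 9]
r5 m[L→φ0] = [86050, 68970, 82950, 69909]
r5 m[L→φ1] = [75724, 68970, 86900, 83225]
r5 m[L→φ2] = [550, 361, 462, 525]
r5 m[G→φ0] = [1, 1, 1, 1]
r5 m[C→φ1] = [1, 1, 1, 1]
r5 m[K→φ3] = [1, 1, 1, 1]
r5 m[S→φ2] = [160, 34, 126, 243]
r5 m[S→φ3] = [93696, 20576, 78354, 107667]
r5 m[S→φ4] = [234240, 174896, 274239, 323001]
r6 m[φ0→L] = [22, 19, 22, 25]
r6 m[φ0→G] = [1965323, 1718336, 1704371, 1388125]
r6 m[φ1→L] = [25, 19, 21, 21]
r6 m[φ1→C] = [1388639, 1399548, 1953613, 2034355]
r6 m[φ2→L] = [3442, 3630, 3950, 3329]
r6 m[φ2→S] = [11712, 10288, 13059, 11963]
r6 m[φ3→K] = [1576804, 1742162, 2313882, 1143307]
r6 m[φ3→S] = [20, 17, 21, 27]
r6 m[φ4→S] = [8, 2, 6, 9]
r6 m[L→φ0] = [86050, 68970, 82950, 69909]
r6 m[L→φ1] = [75724, 68970, 86900, 83225]
r6 m[L→φ2] = [550, 361, 462, 525]
r6 m[G→φ0] = [1, 1, 1, 1]
r6 m[C→φ1] = [1, 1, 1, 1]
r6 m[K→φ3] = [1, 1, 1, 1]
r6 m[S→φ2] = [160, 34, 126, 243]
r6 m[S→φ3] = [93696, 20576, 78354, 107667]
r6 m[S→φ4] = [234240, 174896, 274239, 323001]
fixed point reached at round 6
b[L] = ⊗ incoming = [1893100, 1310430, 1824900, 1747725]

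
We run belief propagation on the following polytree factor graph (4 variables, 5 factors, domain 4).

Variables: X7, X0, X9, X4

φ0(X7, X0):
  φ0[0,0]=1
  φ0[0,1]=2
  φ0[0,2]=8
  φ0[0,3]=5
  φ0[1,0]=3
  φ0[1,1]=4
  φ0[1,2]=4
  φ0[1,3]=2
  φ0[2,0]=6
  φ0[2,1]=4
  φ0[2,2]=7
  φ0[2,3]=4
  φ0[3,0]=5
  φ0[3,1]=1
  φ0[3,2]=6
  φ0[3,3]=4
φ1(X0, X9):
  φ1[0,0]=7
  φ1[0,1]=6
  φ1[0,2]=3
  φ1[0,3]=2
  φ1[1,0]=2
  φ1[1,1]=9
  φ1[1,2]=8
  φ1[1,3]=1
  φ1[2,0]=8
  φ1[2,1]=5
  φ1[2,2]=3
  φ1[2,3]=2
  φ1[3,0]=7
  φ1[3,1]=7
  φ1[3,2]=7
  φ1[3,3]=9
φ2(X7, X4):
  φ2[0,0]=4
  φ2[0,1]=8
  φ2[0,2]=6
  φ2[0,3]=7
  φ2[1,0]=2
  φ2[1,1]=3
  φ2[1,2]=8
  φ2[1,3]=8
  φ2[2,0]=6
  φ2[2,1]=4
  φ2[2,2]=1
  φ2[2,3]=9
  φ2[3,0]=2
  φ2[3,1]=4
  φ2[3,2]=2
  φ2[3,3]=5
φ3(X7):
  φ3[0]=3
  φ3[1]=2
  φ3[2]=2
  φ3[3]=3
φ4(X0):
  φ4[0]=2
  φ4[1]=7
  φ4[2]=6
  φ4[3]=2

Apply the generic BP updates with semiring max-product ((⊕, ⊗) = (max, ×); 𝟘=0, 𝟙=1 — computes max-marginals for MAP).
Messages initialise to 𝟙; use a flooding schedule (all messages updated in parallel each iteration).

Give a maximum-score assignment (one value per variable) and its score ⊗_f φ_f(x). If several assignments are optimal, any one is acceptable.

assignment: (X7=0, X0=2, X9=0, X4=1); score = 9216

init: all messages = 𝟙 over 4 values
r1 m[φ0→X7] = [8, 4, 7, 6]
r1 m[φ0→X0] = [6, 4, 8, 5]
r1 m[φ1→X0] = [7, 9, 8, 9]
r1 m[φ1→X9] = [8, 9, 8, 9]
r1 m[φ2→X7] = [8, 8, 9, 5]
r1 m[φ2→X4] = [6, 8, 8, 9]
r1 m[φ3→X7] = [3, 2, 2, 3]
r1 m[φ4→X0] = [2, 7, 6, 2]
r1 m[X7→φ0] = [1, 1, 1, 1]
r1 m[X7→φ2] = [1, 1, 1, 1]
r1 m[X7→φ3] = [1, 1, 1, 1]
r1 m[X0→φ0] = [1, 1, 1, 1]
r1 m[X0→φ1] = [1, 1, 1, 1]
r1 m[X0→φ4] = [1, 1, 1, 1]
r1 m[X9→φ1] = [1, 1, 1, 1]
r1 m[X4→φ2] = [1, 1, 1, 1]
r2 m[φ0→X7] = [8, 4, 7, 6]
r2 m[φ0→X0] = [6, 4, 8, 5]
r2 m[φ1→X0] = [7, 9, 8, 9]
r2 m[φ1→X9] = [8, 9, 8, 9]
r2 m[φ2→X7] = [8, 8, 9, 5]
r2 m[φ2→X4] = [6, 8, 8, 9]
r2 m[φ3→X7] = [3, 2, 2, 3]
r2 m[φ4→X0] = [2, 7, 6, 2]
r2 m[X7→φ0] = [24, 16, 18, 15]
r2 m[X7→φ2] = [24, 8, 14, 18]
r2 m[X7→φ3] = [64, 32, 63, 30]
r2 m[X0→φ0] = [14, 63, 48, 18]
r2 m[X0→φ1] = [12, 28, 48, 10]
r2 m[X0→φ4] = [42, 36, 64, 45]
r2 m[X9→φ1] = [1, 1, 1, 1]
r2 m[X4→φ2] = [1, 1, 1, 1]
r3 m[φ0→X7] = [384, 252, 336, 288]
r3 m[φ0→X0] = [108, 72, 192, 120]
r3 m[φ1→X0] = [7, 9, 8, 9]
r3 m[φ1→X9] = [384, 252, 224, 96]
r3 m[φ2→X7] = [8, 8, 9, 5]
r3 m[φ2→X4] = [96, 192, 144, 168]
r3 m[φ3→X7] = [3, 2, 2, 3]
r3 m[φ4→X0] = [2, 7, 6, 2]
r3 m[X7→φ0] = [24, 16, 18, 15]
r3 m[X7→φ2] = [24, 8, 14, 18]
r3 m[X7→φ3] = [64, 32, 63, 30]
r3 m[X0→φ0] = [14, 63, 48, 18]
r3 m[X0→φ1] = [12, 28, 48, 10]
r3 m[X0→φ4] = [42, 36, 64, 45]
r3 m[X9→φ1] = [1, 1, 1, 1]
r3 m[X4→φ2] = [1, 1, 1, 1]
r4 m[φ0→X7] = [384, 252, 336, 288]
r4 m[φ0→X0] = [108, 72, 192, 120]
r4 m[φ1→X0] = [7, 9, 8, 9]
r4 m[φ1→X9] = [384, 252, 224, 96]
r4 m[φ2→X7] = [8, 8, 9, 5]
r4 m[φ2→X4] = [96, 192, 144, 168]
r4 m[φ3→X7] = [3, 2, 2, 3]
r4 m[φ4→X0] = [2, 7, 6, 2]
r4 m[X7→φ0] = [24, 16, 18, 15]
r4 m[X7→φ2] = [1152, 504, 672, 864]
r4 m[X7→φ3] = [3072, 2016, 3024, 1440]
r4 m[X0→φ0] = [14, 63, 48, 18]
r4 m[X0→φ1] = [216, 504, 1152, 240]
r4 m[X0→φ4] = [756, 648, 1536, 1080]
r4 m[X9→φ1] = [1, 1, 1, 1]
r4 m[X4→φ2] = [1, 1, 1, 1]
r5 m[φ0→X7] = [384, 252, 336, 288]
r5 m[φ0→X0] = [108, 72, 192, 120]
r5 m[φ1→X0] = [7, 9, 8, 9]
r5 m[φ1→X9] = [9216, 5760, 4032, 2304]
r5 m[φ2→X7] = [8, 8, 9, 5]
r5 m[φ2→X4] = [4608, 9216, 6912, 8064]
r5 m[φ3→X7] = [3, 2, 2, 3]
r5 m[φ4→X0] = [2, 7, 6, 2]
r5 m[X7→φ0] = [24, 16, 18, 15]
r5 m[X7→φ2] = [1152, 504, 672, 864]
r5 m[X7→φ3] = [3072, 2016, 3024, 1440]
r5 m[X0→φ0] = [14, 63, 48, 18]
r5 m[X0→φ1] = [216, 504, 1152, 240]
r5 m[X0→φ4] = [756, 648, 1536, 1080]
r5 m[X9→φ1] = [1, 1, 1, 1]
r5 m[X4→φ2] = [1, 1, 1, 1]
r6 m[φ0→X7] = [384, 252, 336, 288]
r6 m[φ0→X0] = [108, 72, 192, 120]
r6 m[φ1→X0] = [7, 9, 8, 9]
r6 m[φ1→X9] = [9216, 5760, 4032, 2304]
r6 m[φ2→X7] = [8, 8, 9, 5]
r6 m[φ2→X4] = [4608, 9216, 6912, 8064]
r6 m[φ3→X7] = [3, 2, 2, 3]
r6 m[φ4→X0] = [2, 7, 6, 2]
r6 m[X7→φ0] = [24, 16, 18, 15]
r6 m[X7→φ2] = [1152, 504, 672, 864]
r6 m[X7→φ3] = [3072, 2016, 3024, 1440]
r6 m[X0→φ0] = [14, 63, 48, 18]
r6 m[X0→φ1] = [216, 504, 1152, 240]
r6 m[X0→φ4] = [756, 648, 1536, 1080]
r6 m[X9→φ1] = [1, 1, 1, 1]
r6 m[X4→φ2] = [1, 1, 1, 1]
fixed point reached at round 6
traceback from X7: (X7=0, X0=2, X9=0, X4=1), score=9216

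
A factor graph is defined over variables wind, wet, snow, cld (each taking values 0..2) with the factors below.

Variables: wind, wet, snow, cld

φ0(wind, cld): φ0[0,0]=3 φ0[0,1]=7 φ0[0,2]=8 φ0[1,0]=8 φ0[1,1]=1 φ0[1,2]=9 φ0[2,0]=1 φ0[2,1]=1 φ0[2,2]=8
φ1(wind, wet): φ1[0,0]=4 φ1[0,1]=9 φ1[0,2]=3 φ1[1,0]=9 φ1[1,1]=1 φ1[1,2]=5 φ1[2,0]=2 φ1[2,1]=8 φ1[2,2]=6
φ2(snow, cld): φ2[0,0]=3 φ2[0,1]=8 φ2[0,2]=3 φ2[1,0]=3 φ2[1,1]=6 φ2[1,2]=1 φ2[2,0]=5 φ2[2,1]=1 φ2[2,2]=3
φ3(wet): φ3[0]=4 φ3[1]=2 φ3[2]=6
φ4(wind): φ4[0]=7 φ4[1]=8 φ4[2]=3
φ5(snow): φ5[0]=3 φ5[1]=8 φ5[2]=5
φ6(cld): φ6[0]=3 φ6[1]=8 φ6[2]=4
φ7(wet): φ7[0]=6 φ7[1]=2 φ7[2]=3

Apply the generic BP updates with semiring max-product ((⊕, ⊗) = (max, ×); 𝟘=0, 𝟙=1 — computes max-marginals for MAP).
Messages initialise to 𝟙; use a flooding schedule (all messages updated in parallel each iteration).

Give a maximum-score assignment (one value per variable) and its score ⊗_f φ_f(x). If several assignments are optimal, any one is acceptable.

assignment: (wind=0, wet=0, snow=1, cld=1); score = 1806336

init: all messages = 𝟙 over 3 values
r1 m[φ0→wind] = [8, 9, 8]
r1 m[φ0→cld] = [8, 7, 9]
r1 m[φ1→wind] = [9, 9, 8]
r1 m[φ1→wet] = [9, 9, 6]
r1 m[φ2→snow] = [8, 6, 5]
r1 m[φ2→cld] = [5, 8, 3]
r1 m[φ3→wet] = [4, 2, 6]
r1 m[φ4→wind] = [7, 8, 3]
r1 m[φ5→snow] = [3, 8, 5]
r1 m[φ6→cld] = [3, 8, 4]
r1 m[φ7→wet] = [6, 2, 3]
r1 m[wind→φ0] = [1, 1, 1]
r1 m[wind→φ1] = [1, 1, 1]
r1 m[wind→φ4] = [1, 1, 1]
r1 m[wet→φ1] = [1, 1, 1]
r1 m[wet→φ3] = [1, 1, 1]
r1 m[wet→φ7] = [1, 1, 1]
r1 m[snow→φ2] = [1, 1, 1]
r1 m[snow→φ5] = [1, 1, 1]
r1 m[cld→φ0] = [1, 1, 1]
r1 m[cld→φ2] = [1, 1, 1]
r1 m[cld→φ6] = [1, 1, 1]
r2 m[φ0→wind] = [8, 9, 8]
r2 m[φ0→cld] = [8, 7, 9]
r2 m[φ1→wind] = [9, 9, 8]
r2 m[φ1→wet] = [9, 9, 6]
r2 m[φ2→snow] = [8, 6, 5]
r2 m[φ2→cld] = [5, 8, 3]
r2 m[φ3→wet] = [4, 2, 6]
r2 m[φ4→wind] = [7, 8, 3]
r2 m[φ5→snow] = [3, 8, 5]
r2 m[φ6→cld] = [3, 8, 4]
r2 m[φ7→wet] = [6, 2, 3]
r2 m[wind→φ0] = [63, 72, 24]
r2 m[wind→φ1] = [56, 72, 24]
r2 m[wind→φ4] = [72, 81, 64]
r2 m[wet→φ1] = [24, 4, 18]
r2 m[wet→φ3] = [54, 18, 18]
r2 m[wet→φ7] = [36, 18, 36]
r2 m[snow→φ2] = [3, 8, 5]
r2 m[snow→φ5] = [8, 6, 5]
r2 m[cld→φ0] = [15, 64, 12]
r2 m[cld→φ2] = [24, 56, 36]
r2 m[cld→φ6] = [40, 56, 27]
r3 m[φ0→wind] = [448, 120, 96]
r3 m[φ0→cld] = [576, 441, 648]
r3 m[φ1→wind] = [96, 216, 108]
r3 m[φ1→wet] = [648, 504, 360]
r3 m[φ2→snow] = [448, 336, 120]
r3 m[φ2→cld] = [25, 48, 15]
r3 m[φ3→wet] = [4, 2, 6]
r3 m[φ4→wind] = [7, 8, 3]
r3 m[φ5→snow] = [3, 8, 5]
r3 m[φ6→cld] = [3, 8, 4]
r3 m[φ7→wet] = [6, 2, 3]
r3 m[wind→φ0] = [63, 72, 24]
r3 m[wind→φ1] = [56, 72, 24]
r3 m[wind→φ4] = [72, 81, 64]
r3 m[wet→φ1] = [24, 4, 18]
r3 m[wet→φ3] = [54, 18, 18]
r3 m[wet→φ7] = [36, 18, 36]
r3 m[snow→φ2] = [3, 8, 5]
r3 m[snow→φ5] = [8, 6, 5]
r3 m[cld→φ0] = [15, 64, 12]
r3 m[cld→φ2] = [24, 56, 36]
r3 m[cld→φ6] = [40, 56, 27]
r4 m[φ0→wind] = [448, 120, 96]
r4 m[φ0→cld] = [576, 441, 648]
r4 m[φ1→wind] = [96, 216, 108]
r4 m[φ1→wet] = [648, 504, 360]
r4 m[φ2→snow] = [448, 336, 120]
r4 m[φ2→cld] = [25, 48, 15]
r4 m[φ3→wet] = [4, 2, 6]
r4 m[φ4→wind] = [7, 8, 3]
r4 m[φ5→snow] = [3, 8, 5]
r4 m[φ6→cld] = [3, 8, 4]
r4 m[φ7→wet] = [6, 2, 3]
r4 m[wind→φ0] = [672, 1728, 324]
r4 m[wind→φ1] = [3136, 960, 288]
r4 m[wind→φ4] = [43008, 25920, 10368]
r4 m[wet→φ1] = [24, 4, 18]
r4 m[wet→φ3] = [3888, 1008, 1080]
r4 m[wet→φ7] = [2592, 1008, 2160]
r4 m[snow→φ2] = [3, 8, 5]
r4 m[snow→φ5] = [448, 336, 120]
r4 m[cld→φ0] = [75, 384, 60]
r4 m[cld→φ2] = [1728, 3528, 2592]
r4 m[cld→φ6] = [14400, 21168, 9720]
r5 m[φ0→wind] = [2688, 600, 480]
r5 m[φ0→cld] = [13824, 4704, 15552]
r5 m[φ1→wind] = [96, 216, 108]
r5 m[φ1→wet] = [12544, 28224, 9408]
r5 m[φ2→snow] = [28224, 21168, 8640]
r5 m[φ2→cld] = [25, 48, 15]
r5 m[φ3→wet] = [4, 2, 6]
r5 m[φ4→wind] = [7, 8, 3]
r5 m[φ5→snow] = [3, 8, 5]
r5 m[φ6→cld] = [3, 8, 4]
r5 m[φ7→wet] = [6, 2, 3]
r5 m[wind→φ0] = [672, 1728, 324]
r5 m[wind→φ1] = [3136, 960, 288]
r5 m[wind→φ4] = [43008, 25920, 10368]
r5 m[wet→φ1] = [24, 4, 18]
r5 m[wet→φ3] = [3888, 1008, 1080]
r5 m[wet→φ7] = [2592, 1008, 2160]
r5 m[snow→φ2] = [3, 8, 5]
r5 m[snow→φ5] = [448, 336, 120]
r5 m[cld→φ0] = [75, 384, 60]
r5 m[cld→φ2] = [1728, 3528, 2592]
r5 m[cld→φ6] = [14400, 21168, 9720]
r6 m[φ0→wind] = [2688, 600, 480]
r6 m[φ0→cld] = [13824, 4704, 15552]
r6 m[φ1→wind] = [96, 216, 108]
r6 m[φ1→wet] = [12544, 28224, 9408]
r6 m[φ2→snow] = [28224, 21168, 8640]
r6 m[φ2→cld] = [25, 48, 15]
r6 m[φ3→wet] = [4, 2, 6]
r6 m[φ4→wind] = [7, 8, 3]
r6 m[φ5→snow] = [3, 8, 5]
r6 m[φ6→cld] = [3, 8, 4]
r6 m[φ7→wet] = [6, 2, 3]
r6 m[wind→φ0] = [672, 1728, 324]
r6 m[wind→φ1] = [18816, 4800, 1440]
r6 m[wind→φ4] = [258048, 129600, 51840]
r6 m[wet→φ1] = [24, 4, 18]
r6 m[wet→φ3] = [75264, 56448, 28224]
r6 m[wet→φ7] = [50176, 56448, 56448]
r6 m[snow→φ2] = [3, 8, 5]
r6 m[snow→φ5] = [28224, 21168, 8640]
r6 m[cld→φ0] = [75, 384, 60]
r6 m[cld→φ2] = [41472, 37632, 62208]
r6 m[cld→φ6] = [345600, 225792, 233280]
r7 m[φ0→wind] = [2688, 600, 480]
r7 m[φ0→cld] = [13824, 4704, 15552]
r7 m[φ1→wind] = [96, 216, 108]
r7 m[φ1→wet] = [75264, 169344, 56448]
r7 m[φ2→snow] = [301056, 225792, 207360]
r7 m[φ2→cld] = [25, 48, 15]
r7 m[φ3→wet] = [4, 2, 6]
r7 m[φ4→wind] = [7, 8, 3]
r7 m[φ5→snow] = [3, 8, 5]
r7 m[φ6→cld] = [3, 8, 4]
r7 m[φ7→wet] = [6, 2, 3]
r7 m[wind→φ0] = [672, 1728, 324]
r7 m[wind→φ1] = [18816, 4800, 1440]
r7 m[wind→φ4] = [258048, 129600, 51840]
r7 m[wet→φ1] = [24, 4, 18]
r7 m[wet→φ3] = [75264, 56448, 28224]
r7 m[wet→φ7] = [50176, 56448, 56448]
r7 m[snow→φ2] = [3, 8, 5]
r7 m[snow→φ5] = [28224, 21168, 8640]
r7 m[cld→φ0] = [75, 384, 60]
r7 m[cld→φ2] = [41472, 37632, 62208]
r7 m[cld→φ6] = [345600, 225792, 233280]
r8 m[φ0→wind] = [2688, 600, 480]
r8 m[φ0→cld] = [13824, 4704, 15552]
r8 m[φ1→wind] = [96, 216, 108]
r8 m[φ1→wet] = [75264, 169344, 56448]
r8 m[φ2→snow] = [301056, 225792, 207360]
r8 m[φ2→cld] = [25, 48, 15]
r8 m[φ3→wet] = [4, 2, 6]
r8 m[φ4→wind] = [7, 8, 3]
r8 m[φ5→snow] = [3, 8, 5]
r8 m[φ6→cld] = [3, 8, 4]
r8 m[φ7→wet] = [6, 2, 3]
r8 m[wind→φ0] = [672, 1728, 324]
r8 m[wind→φ1] = [18816, 4800, 1440]
r8 m[wind→φ4] = [258048, 129600, 51840]
r8 m[wet→φ1] = [24, 4, 18]
r8 m[wet→φ3] = [451584, 338688, 169344]
r8 m[wet→φ7] = [301056, 338688, 338688]
r8 m[snow→φ2] = [3, 8, 5]
r8 m[snow→φ5] = [301056, 225792, 207360]
r8 m[cld→φ0] = [75, 384, 60]
r8 m[cld→φ2] = [41472, 37632, 62208]
r8 m[cld→φ6] = [345600, 225792, 233280]
r9 m[φ0→wind] = [2688, 600, 480]
r9 m[φ0→cld] = [13824, 4704, 15552]
r9 m[φ1→wind] = [96, 216, 108]
r9 m[φ1→wet] = [75264, 169344, 56448]
r9 m[φ2→snow] = [301056, 225792, 207360]
r9 m[φ2→cld] = [25, 48, 15]
r9 m[φ3→wet] = [4, 2, 6]
r9 m[φ4→wind] = [7, 8, 3]
r9 m[φ5→snow] = [3, 8, 5]
r9 m[φ6→cld] = [3, 8, 4]
r9 m[φ7→wet] = [6, 2, 3]
r9 m[wind→φ0] = [672, 1728, 324]
r9 m[wind→φ1] = [18816, 4800, 1440]
r9 m[wind→φ4] = [258048, 129600, 51840]
r9 m[wet→φ1] = [24, 4, 18]
r9 m[wet→φ3] = [451584, 338688, 169344]
r9 m[wet→φ7] = [301056, 338688, 338688]
r9 m[snow→φ2] = [3, 8, 5]
r9 m[snow→φ5] = [301056, 225792, 207360]
r9 m[cld→φ0] = [75, 384, 60]
r9 m[cld→φ2] = [41472, 37632, 62208]
r9 m[cld→φ6] = [345600, 225792, 233280]
fixed point reached at round 9
traceback from wind: (wind=0, wet=0, snow=1, cld=1), score=1806336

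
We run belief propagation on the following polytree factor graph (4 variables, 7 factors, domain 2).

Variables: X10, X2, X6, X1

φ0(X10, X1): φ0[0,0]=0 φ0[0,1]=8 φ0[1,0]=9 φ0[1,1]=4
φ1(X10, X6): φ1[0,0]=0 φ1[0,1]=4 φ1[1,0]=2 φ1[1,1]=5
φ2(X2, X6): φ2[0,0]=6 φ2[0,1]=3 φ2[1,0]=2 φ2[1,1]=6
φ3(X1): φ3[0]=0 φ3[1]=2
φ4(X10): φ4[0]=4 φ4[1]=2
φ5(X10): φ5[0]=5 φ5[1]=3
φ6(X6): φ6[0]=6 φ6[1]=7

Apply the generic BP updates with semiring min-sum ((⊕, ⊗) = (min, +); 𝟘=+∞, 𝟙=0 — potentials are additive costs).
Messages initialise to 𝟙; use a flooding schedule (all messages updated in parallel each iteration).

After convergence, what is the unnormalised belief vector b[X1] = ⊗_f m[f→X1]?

b[X1] = [17, 21]

init: all messages = 𝟙 over 2 values
r1 m[φ0→X10] = [0, 4]
r1 m[φ0→X1] = [0, 4]
r1 m[φ1→X10] = [0, 2]
r1 m[φ1→X6] = [0, 4]
r1 m[φ2→X2] = [3, 2]
r1 m[φ2→X6] = [2, 3]
r1 m[φ3→X1] = [0, 2]
r1 m[φ4→X10] = [4, 2]
r1 m[φ5→X10] = [5, 3]
r1 m[φ6→X6] = [6, 7]
r1 m[X10→φ0] = [0, 0]
r1 m[X10→φ1] = [0, 0]
r1 m[X10→φ4] = [0, 0]
r1 m[X10→φ5] = [0, 0]
r1 m[X2→φ2] = [0, 0]
r1 m[X6→φ1] = [0, 0]
r1 m[X6→φ2] = [0, 0]
r1 m[X6→φ6] = [0, 0]
r1 m[X1→φ0] = [0, 0]
r1 m[X1→φ3] = [0, 0]
r2 m[φ0→X10] = [0, 4]
r2 m[φ0→X1] = [0, 4]
r2 m[φ1→X10] = [0, 2]
r2 m[φ1→X6] = [0, 4]
r2 m[φ2→X2] = [3, 2]
r2 m[φ2→X6] = [2, 3]
r2 m[φ3→X1] = [0, 2]
r2 m[φ4→X10] = [4, 2]
r2 m[φ5→X10] = [5, 3]
r2 m[φ6→X6] = [6, 7]
r2 m[X10→φ0] = [9, 7]
r2 m[X10→φ1] = [9, 9]
r2 m[X10→φ4] = [5, 9]
r2 m[X10→φ5] = [4, 8]
r2 m[X2→φ2] = [0, 0]
r2 m[X6→φ1] = [8, 10]
r2 m[X6→φ2] = [6, 11]
r2 m[X6→φ6] = [2, 7]
r2 m[X1→φ0] = [0, 2]
r2 m[X1→φ3] = [0, 4]
r3 m[φ0→X10] = [0, 6]
r3 m[φ0→X1] = [9, 11]
r3 m[φ1→X10] = [8, 10]
r3 m[φ1→X6] = [9, 13]
r3 m[φ2→X2] = [12, 8]
r3 m[φ2→X6] = [2, 3]
r3 m[φ3→X1] = [0, 2]
r3 m[φ4→X10] = [4, 2]
r3 m[φ5→X10] = [5, 3]
r3 m[φ6→X6] = [6, 7]
r3 m[X10→φ0] = [9, 7]
r3 m[X10→φ1] = [9, 9]
r3 m[X10→φ4] = [5, 9]
r3 m[X10→φ5] = [4, 8]
r3 m[X2→φ2] = [0, 0]
r3 m[X6→φ1] = [8, 10]
r3 m[X6→φ2] = [6, 11]
r3 m[X6→φ6] = [2, 7]
r3 m[X1→φ0] = [0, 2]
r3 m[X1→φ3] = [0, 4]
r4 m[φ0→X10] = [0, 6]
r4 m[φ0→X1] = [9, 11]
r4 m[φ1→X10] = [8, 10]
r4 m[φ1→X6] = [9, 13]
r4 m[φ2→X2] = [12, 8]
r4 m[φ2→X6] = [2, 3]
r4 m[φ3→X1] = [0, 2]
r4 m[φ4→X10] = [4, 2]
r4 m[φ5→X10] = [5, 3]
r4 m[φ6→X6] = [6, 7]
r4 m[X10→φ0] = [17, 15]
r4 m[X10→φ1] = [9, 11]
r4 m[X10→φ4] = [13, 19]
r4 m[X10→φ5] = [12, 18]
r4 m[X2→φ2] = [0, 0]
r4 m[X6→φ1] = [8, 10]
r4 m[X6→φ2] = [15, 20]
r4 m[X6→φ6] = [11, 16]
r4 m[X1→φ0] = [0, 2]
r4 m[X1→φ3] = [9, 11]
r5 m[φ0→X10] = [0, 6]
r5 m[φ0→X1] = [17, 19]
r5 m[φ1→X10] = [8, 10]
r5 m[φ1→X6] = [9, 13]
r5 m[φ2→X2] = [21, 17]
r5 m[φ2→X6] = [2, 3]
r5 m[φ3→X1] = [0, 2]
r5 m[φ4→X10] = [4, 2]
r5 m[φ5→X10] = [5, 3]
r5 m[φ6→X6] = [6, 7]
r5 m[X10→φ0] = [17, 15]
r5 m[X10→φ1] = [9, 11]
r5 m[X10→φ4] = [13, 19]
r5 m[X10→φ5] = [12, 18]
r5 m[X2→φ2] = [0, 0]
r5 m[X6→φ1] = [8, 10]
r5 m[X6→φ2] = [15, 20]
r5 m[X6→φ6] = [11, 16]
r5 m[X1→φ0] = [0, 2]
r5 m[X1→φ3] = [9, 11]
r6 m[φ0→X10] = [0, 6]
r6 m[φ0→X1] = [17, 19]
r6 m[φ1→X10] = [8, 10]
r6 m[φ1→X6] = [9, 13]
r6 m[φ2→X2] = [21, 17]
r6 m[φ2→X6] = [2, 3]
r6 m[φ3→X1] = [0, 2]
r6 m[φ4→X10] = [4, 2]
r6 m[φ5→X10] = [5, 3]
r6 m[φ6→X6] = [6, 7]
r6 m[X10→φ0] = [17, 15]
r6 m[X10→φ1] = [9, 11]
r6 m[X10→φ4] = [13, 19]
r6 m[X10→φ5] = [12, 18]
r6 m[X2→φ2] = [0, 0]
r6 m[X6→φ1] = [8, 10]
r6 m[X6→φ2] = [15, 20]
r6 m[X6→φ6] = [11, 16]
r6 m[X1→φ0] = [0, 2]
r6 m[X1→φ3] = [17, 19]
r7 m[φ0→X10] = [0, 6]
r7 m[φ0→X1] = [17, 19]
r7 m[φ1→X10] = [8, 10]
r7 m[φ1→X6] = [9, 13]
r7 m[φ2→X2] = [21, 17]
r7 m[φ2→X6] = [2, 3]
r7 m[φ3→X1] = [0, 2]
r7 m[φ4→X10] = [4, 2]
r7 m[φ5→X10] = [5, 3]
r7 m[φ6→X6] = [6, 7]
r7 m[X10→φ0] = [17, 15]
r7 m[X10→φ1] = [9, 11]
r7 m[X10→φ4] = [13, 19]
r7 m[X10→φ5] = [12, 18]
r7 m[X2→φ2] = [0, 0]
r7 m[X6→φ1] = [8, 10]
r7 m[X6→φ2] = [15, 20]
r7 m[X6→φ6] = [11, 16]
r7 m[X1→φ0] = [0, 2]
r7 m[X1→φ3] = [17, 19]
fixed point reached at round 7
b[X1] = ⊗ incoming = [17, 21]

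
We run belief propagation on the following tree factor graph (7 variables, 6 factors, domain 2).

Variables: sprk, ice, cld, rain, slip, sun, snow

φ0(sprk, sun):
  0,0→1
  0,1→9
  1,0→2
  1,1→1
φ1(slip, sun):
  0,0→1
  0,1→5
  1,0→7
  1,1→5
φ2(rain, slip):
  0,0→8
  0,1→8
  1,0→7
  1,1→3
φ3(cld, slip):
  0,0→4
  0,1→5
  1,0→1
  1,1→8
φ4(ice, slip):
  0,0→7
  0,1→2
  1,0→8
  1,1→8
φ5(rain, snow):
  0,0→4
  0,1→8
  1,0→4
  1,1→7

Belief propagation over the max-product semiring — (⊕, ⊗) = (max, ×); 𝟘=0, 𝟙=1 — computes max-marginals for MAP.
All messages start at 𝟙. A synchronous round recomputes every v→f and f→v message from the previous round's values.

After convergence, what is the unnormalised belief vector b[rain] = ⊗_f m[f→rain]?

init: all messages = 𝟙 over 2 values
r1 m[φ0→sprk] = [9, 2]
r1 m[φ0→sun] = [2, 9]
r1 m[φ1→slip] = [5, 7]
r1 m[φ1→sun] = [7, 5]
r1 m[φ2→rain] = [8, 7]
r1 m[φ2→slip] = [8, 8]
r1 m[φ3→cld] = [5, 8]
r1 m[φ3→slip] = [4, 8]
r1 m[φ4→ice] = [7, 8]
r1 m[φ4→slip] = [8, 8]
r1 m[φ5→rain] = [8, 7]
r1 m[φ5→snow] = [4, 8]
r1 m[sprk→φ0] = [1, 1]
r1 m[ice→φ4] = [1, 1]
r1 m[cld→φ3] = [1, 1]
r1 m[rain→φ2] = [1, 1]
r1 m[rain→φ5] = [1, 1]
r1 m[slip→φ1] = [1, 1]
r1 m[slip→φ2] = [1, 1]
r1 m[slip→φ3] = [1, 1]
r1 m[slip→φ4] = [1, 1]
r1 m[sun→φ0] = [1, 1]
r1 m[sun→φ1] = [1, 1]
r1 m[snow→φ5] = [1, 1]
r2 m[φ0→sprk] = [9, 2]
r2 m[φ0→sun] = [2, 9]
r2 m[φ1→slip] = [5, 7]
r2 m[φ1→sun] = [7, 5]
r2 m[φ2→rain] = [8, 7]
r2 m[φ2→slip] = [8, 8]
r2 m[φ3→cld] = [5, 8]
r2 m[φ3→slip] = [4, 8]
r2 m[φ4→ice] = [7, 8]
r2 m[φ4→slip] = [8, 8]
r2 m[φ5→rain] = [8, 7]
r2 m[φ5→snow] = [4, 8]
r2 m[sprk→φ0] = [1, 1]
r2 m[ice→φ4] = [1, 1]
r2 m[cld→φ3] = [1, 1]
r2 m[rain→φ2] = [8, 7]
r2 m[rain→φ5] = [8, 7]
r2 m[slip→φ1] = [256, 512]
r2 m[slip→φ2] = [160, 448]
r2 m[slip→φ3] = [320, 448]
r2 m[slip→φ4] = [160, 448]
r2 m[sun→φ0] = [7, 5]
r2 m[sun→φ1] = [2, 9]
r2 m[snow→φ5] = [1, 1]
r3 m[φ0→sprk] = [45, 14]
r3 m[φ0→sun] = [2, 9]
r3 m[φ1→slip] = [45, 45]
r3 m[φ1→sun] = [3584, 2560]
r3 m[φ2→rain] = [3584, 1344]
r3 m[φ2→slip] = [64, 64]
r3 m[φ3→cld] = [2240, 3584]
r3 m[φ3→slip] = [4, 8]
r3 m[φ4→ice] = [1120, 3584]
r3 m[φ4→slip] = [8, 8]
r3 m[φ5→rain] = [8, 7]
r3 m[φ5→snow] = [32, 64]
r3 m[sprk→φ0] = [1, 1]
r3 m[ice→φ4] = [1, 1]
r3 m[cld→φ3] = [1, 1]
r3 m[rain→φ2] = [8, 7]
r3 m[rain→φ5] = [8, 7]
r3 m[slip→φ1] = [256, 512]
r3 m[slip→φ2] = [160, 448]
r3 m[slip→φ3] = [320, 448]
r3 m[slip→φ4] = [160, 448]
r3 m[sun→φ0] = [7, 5]
r3 m[sun→φ1] = [2, 9]
r3 m[snow→φ5] = [1, 1]
r4 m[φ0→sprk] = [45, 14]
r4 m[φ0→sun] = [2, 9]
r4 m[φ1→slip] = [45, 45]
r4 m[φ1→sun] = [3584, 2560]
r4 m[φ2→rain] = [3584, 1344]
r4 m[φ2→slip] = [64, 64]
r4 m[φ3→cld] = [2240, 3584]
r4 m[φ3→slip] = [4, 8]
r4 m[φ4→ice] = [1120, 3584]
r4 m[φ4→slip] = [8, 8]
r4 m[φ5→rain] = [8, 7]
r4 m[φ5→snow] = [32, 64]
r4 m[sprk→φ0] = [1, 1]
r4 m[ice→φ4] = [1, 1]
r4 m[cld→φ3] = [1, 1]
r4 m[rain→φ2] = [8, 7]
r4 m[rain→φ5] = [3584, 1344]
r4 m[slip→φ1] = [2048, 4096]
r4 m[slip→φ2] = [1440, 2880]
r4 m[slip→φ3] = [23040, 23040]
r4 m[slip→φ4] = [11520, 23040]
r4 m[sun→φ0] = [3584, 2560]
r4 m[sun→φ1] = [2, 9]
r4 m[snow→φ5] = [1, 1]
r5 m[φ0→sprk] = [23040, 7168]
r5 m[φ0→sun] = [2, 9]
r5 m[φ1→slip] = [45, 45]
r5 m[φ1→sun] = [28672, 20480]
r5 m[φ2→rain] = [23040, 10080]
r5 m[φ2→slip] = [64, 64]
r5 m[φ3→cld] = [115200, 184320]
r5 m[φ3→slip] = [4, 8]
r5 m[φ4→ice] = [80640, 184320]
r5 m[φ4→slip] = [8, 8]
r5 m[φ5→rain] = [8, 7]
r5 m[φ5→snow] = [14336, 28672]
r5 m[sprk→φ0] = [1, 1]
r5 m[ice→φ4] = [1, 1]
r5 m[cld→φ3] = [1, 1]
r5 m[rain→φ2] = [8, 7]
r5 m[rain→φ5] = [3584, 1344]
r5 m[slip→φ1] = [2048, 4096]
r5 m[slip→φ2] = [1440, 2880]
r5 m[slip→φ3] = [23040, 23040]
r5 m[slip→φ4] = [11520, 23040]
r5 m[sun→φ0] = [3584, 2560]
r5 m[sun→φ1] = [2, 9]
r5 m[snow→φ5] = [1, 1]
r6 m[φ0→sprk] = [23040, 7168]
r6 m[φ0→sun] = [2, 9]
r6 m[φ1→slip] = [45, 45]
r6 m[φ1→sun] = [28672, 20480]
r6 m[φ2→rain] = [23040, 10080]
r6 m[φ2→slip] = [64, 64]
r6 m[φ3→cld] = [115200, 184320]
r6 m[φ3→slip] = [4, 8]
r6 m[φ4→ice] = [80640, 184320]
r6 m[φ4→slip] = [8, 8]
r6 m[φ5→rain] = [8, 7]
r6 m[φ5→snow] = [14336, 28672]
r6 m[sprk→φ0] = [1, 1]
r6 m[ice→φ4] = [1, 1]
r6 m[cld→φ3] = [1, 1]
r6 m[rain→φ2] = [8, 7]
r6 m[rain→φ5] = [23040, 10080]
r6 m[slip→φ1] = [2048, 4096]
r6 m[slip→φ2] = [1440, 2880]
r6 m[slip→φ3] = [23040, 23040]
r6 m[slip→φ4] = [11520, 23040]
r6 m[sun→φ0] = [28672, 20480]
r6 m[sun→φ1] = [2, 9]
r6 m[snow→φ5] = [1, 1]
r7 m[φ0→sprk] = [184320, 57344]
r7 m[φ0→sun] = [2, 9]
r7 m[φ1→slip] = [45, 45]
r7 m[φ1→sun] = [28672, 20480]
r7 m[φ2→rain] = [23040, 10080]
r7 m[φ2→slip] = [64, 64]
r7 m[φ3→cld] = [115200, 184320]
r7 m[φ3→slip] = [4, 8]
r7 m[φ4→ice] = [80640, 184320]
r7 m[φ4→slip] = [8, 8]
r7 m[φ5→rain] = [8, 7]
r7 m[φ5→snow] = [92160, 184320]
r7 m[sprk→φ0] = [1, 1]
r7 m[ice→φ4] = [1, 1]
r7 m[cld→φ3] = [1, 1]
r7 m[rain→φ2] = [8, 7]
r7 m[rain→φ5] = [23040, 10080]
r7 m[slip→φ1] = [2048, 4096]
r7 m[slip→φ2] = [1440, 2880]
r7 m[slip→φ3] = [23040, 23040]
r7 m[slip→φ4] = [11520, 23040]
r7 m[sun→φ0] = [28672, 20480]
r7 m[sun→φ1] = [2, 9]
r7 m[snow→φ5] = [1, 1]
r8 m[φ0→sprk] = [184320, 57344]
r8 m[φ0→sun] = [2, 9]
r8 m[φ1→slip] = [45, 45]
r8 m[φ1→sun] = [28672, 20480]
r8 m[φ2→rain] = [23040, 10080]
r8 m[φ2→slip] = [64, 64]
r8 m[φ3→cld] = [115200, 184320]
r8 m[φ3→slip] = [4, 8]
r8 m[φ4→ice] = [80640, 184320]
r8 m[φ4→slip] = [8, 8]
r8 m[φ5→rain] = [8, 7]
r8 m[φ5→snow] = [92160, 184320]
r8 m[sprk→φ0] = [1, 1]
r8 m[ice→φ4] = [1, 1]
r8 m[cld→φ3] = [1, 1]
r8 m[rain→φ2] = [8, 7]
r8 m[rain→φ5] = [23040, 10080]
r8 m[slip→φ1] = [2048, 4096]
r8 m[slip→φ2] = [1440, 2880]
r8 m[slip→φ3] = [23040, 23040]
r8 m[slip→φ4] = [11520, 23040]
r8 m[sun→φ0] = [28672, 20480]
r8 m[sun→φ1] = [2, 9]
r8 m[snow→φ5] = [1, 1]
fixed point reached at round 8
b[rain] = ⊗ incoming = [184320, 70560]

b[rain] = [184320, 70560]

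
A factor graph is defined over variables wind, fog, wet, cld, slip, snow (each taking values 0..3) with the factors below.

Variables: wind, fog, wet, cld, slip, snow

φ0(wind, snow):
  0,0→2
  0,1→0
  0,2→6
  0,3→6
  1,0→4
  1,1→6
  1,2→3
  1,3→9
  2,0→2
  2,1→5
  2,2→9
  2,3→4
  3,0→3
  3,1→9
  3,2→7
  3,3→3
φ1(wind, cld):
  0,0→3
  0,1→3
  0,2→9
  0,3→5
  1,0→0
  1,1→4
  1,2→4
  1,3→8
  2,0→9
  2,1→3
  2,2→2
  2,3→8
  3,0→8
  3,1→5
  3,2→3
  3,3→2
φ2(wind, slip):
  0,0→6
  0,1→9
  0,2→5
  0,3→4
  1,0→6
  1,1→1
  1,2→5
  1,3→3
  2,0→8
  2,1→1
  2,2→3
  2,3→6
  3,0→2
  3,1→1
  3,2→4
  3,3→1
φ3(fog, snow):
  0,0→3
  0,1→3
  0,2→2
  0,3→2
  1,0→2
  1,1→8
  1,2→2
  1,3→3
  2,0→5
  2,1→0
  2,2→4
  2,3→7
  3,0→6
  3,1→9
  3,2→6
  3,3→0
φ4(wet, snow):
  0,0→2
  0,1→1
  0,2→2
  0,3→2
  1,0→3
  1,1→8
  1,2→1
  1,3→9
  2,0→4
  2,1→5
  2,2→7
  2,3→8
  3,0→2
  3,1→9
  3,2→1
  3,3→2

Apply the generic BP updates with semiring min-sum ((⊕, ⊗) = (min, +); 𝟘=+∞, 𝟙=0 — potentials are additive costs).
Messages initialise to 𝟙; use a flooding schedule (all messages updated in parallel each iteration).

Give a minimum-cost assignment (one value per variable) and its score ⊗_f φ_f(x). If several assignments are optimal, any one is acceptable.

init: all messages = 𝟙 over 4 values
r1 m[φ0→wind] = [0, 3, 2, 3]
r1 m[φ0→snow] = [2, 0, 3, 3]
r1 m[φ1→wind] = [3, 0, 2, 2]
r1 m[φ1→cld] = [0, 3, 2, 2]
r1 m[φ2→wind] = [4, 1, 1, 1]
r1 m[φ2→slip] = [2, 1, 3, 1]
r1 m[φ3→fog] = [2, 2, 0, 0]
r1 m[φ3→snow] = [2, 0, 2, 0]
r1 m[φ4→wet] = [1, 1, 4, 1]
r1 m[φ4→snow] = [2, 1, 1, 2]
r1 m[wind→φ0] = [0, 0, 0, 0]
r1 m[wind→φ1] = [0, 0, 0, 0]
r1 m[wind→φ2] = [0, 0, 0, 0]
r1 m[fog→φ3] = [0, 0, 0, 0]
r1 m[wet→φ4] = [0, 0, 0, 0]
r1 m[cld→φ1] = [0, 0, 0, 0]
r1 m[slip→φ2] = [0, 0, 0, 0]
r1 m[snow→φ0] = [0, 0, 0, 0]
r1 m[snow→φ3] = [0, 0, 0, 0]
r1 m[snow→φ4] = [0, 0, 0, 0]
r2 m[φ0→wind] = [0, 3, 2, 3]
r2 m[φ0→snow] = [2, 0, 3, 3]
r2 m[φ1→wind] = [3, 0, 2, 2]
r2 m[φ1→cld] = [0, 3, 2, 2]
r2 m[φ2→wind] = [4, 1, 1, 1]
r2 m[φ2→slip] = [2, 1, 3, 1]
r2 m[φ3→fog] = [2, 2, 0, 0]
r2 m[φ3→snow] = [2, 0, 2, 0]
r2 m[φ4→wet] = [1, 1, 4, 1]
r2 m[φ4→snow] = [2, 1, 1, 2]
r2 m[wind→φ0] = [7, 1, 3, 3]
r2 m[wind→φ1] = [4, 4, 3, 4]
r2 m[wind→φ2] = [3, 3, 4, 5]
r2 m[fog→φ3] = [0, 0, 0, 0]
r2 m[wet→φ4] = [0, 0, 0, 0]
r2 m[cld→φ1] = [0, 0, 0, 0]
r2 m[slip→φ2] = [0, 0, 0, 0]
r2 m[snow→φ0] = [4, 1, 3, 2]
r2 m[snow→φ3] = [4, 1, 4, 5]
r2 m[snow→φ4] = [4, 0, 5, 3]
r3 m[φ0→wind] = [1, 6, 6, 5]
r3 m[φ0→snow] = [5, 7, 4, 6]
r3 m[φ1→wind] = [3, 0, 2, 2]
r3 m[φ1→cld] = [4, 6, 5, 6]
r3 m[φ2→wind] = [4, 1, 1, 1]
r3 m[φ2→slip] = [7, 4, 7, 6]
r3 m[φ3→fog] = [4, 6, 1, 5]
r3 m[φ3→snow] = [2, 0, 2, 0]
r3 m[φ4→wet] = [1, 6, 5, 5]
r3 m[φ4→snow] = [2, 1, 1, 2]
r3 m[wind→φ0] = [7, 1, 3, 3]
r3 m[wind→φ1] = [4, 4, 3, 4]
r3 m[wind→φ2] = [3, 3, 4, 5]
r3 m[fog→φ3] = [0, 0, 0, 0]
r3 m[wet→φ4] = [0, 0, 0, 0]
r3 m[cld→φ1] = [0, 0, 0, 0]
r3 m[slip→φ2] = [0, 0, 0, 0]
r3 m[snow→φ0] = [4, 1, 3, 2]
r3 m[snow→φ3] = [4, 1, 4, 5]
r3 m[snow→φ4] = [4, 0, 5, 3]
r4 m[φ0→wind] = [1, 6, 6, 5]
r4 m[φ0→snow] = [5, 7, 4, 6]
r4 m[φ1→wind] = [3, 0, 2, 2]
r4 m[φ1→cld] = [4, 6, 5, 6]
r4 m[φ2→wind] = [4, 1, 1, 1]
r4 m[φ2→slip] = [7, 4, 7, 6]
r4 m[φ3→fog] = [4, 6, 1, 5]
r4 m[φ3→snow] = [2, 0, 2, 0]
r4 m[φ4→wet] = [1, 6, 5, 5]
r4 m[φ4→snow] = [2, 1, 1, 2]
r4 m[wind→φ0] = [7, 1, 3, 3]
r4 m[wind→φ1] = [5, 7, 7, 6]
r4 m[wind→φ2] = [4, 6, 8, 7]
r4 m[fog→φ3] = [0, 0, 0, 0]
r4 m[wet→φ4] = [0, 0, 0, 0]
r4 m[cld→φ1] = [0, 0, 0, 0]
r4 m[slip→φ2] = [0, 0, 0, 0]
r4 m[snow→φ0] = [4, 1, 3, 2]
r4 m[snow→φ3] = [7, 8, 5, 8]
r4 m[snow→φ4] = [7, 7, 6, 6]
r5 m[φ0→wind] = [1, 6, 6, 5]
r5 m[φ0→snow] = [5, 7, 4, 6]
r5 m[φ1→wind] = [3, 0, 2, 2]
r5 m[φ1→cld] = [7, 8, 9, 8]
r5 m[φ2→wind] = [4, 1, 1, 1]
r5 m[φ2→slip] = [9, 7, 9, 8]
r5 m[φ3→fog] = [7, 7, 8, 8]
r5 m[φ3→snow] = [2, 0, 2, 0]
r5 m[φ4→wet] = [8, 7, 11, 7]
r5 m[φ4→snow] = [2, 1, 1, 2]
r5 m[wind→φ0] = [7, 1, 3, 3]
r5 m[wind→φ1] = [5, 7, 7, 6]
r5 m[wind→φ2] = [4, 6, 8, 7]
r5 m[fog→φ3] = [0, 0, 0, 0]
r5 m[wet→φ4] = [0, 0, 0, 0]
r5 m[cld→φ1] = [0, 0, 0, 0]
r5 m[slip→φ2] = [0, 0, 0, 0]
r5 m[snow→φ0] = [4, 1, 3, 2]
r5 m[snow→φ3] = [7, 8, 5, 8]
r5 m[snow→φ4] = [7, 7, 6, 6]
r6 m[φ0→wind] = [1, 6, 6, 5]
r6 m[φ0→snow] = [5, 7, 4, 6]
r6 m[φ1→wind] = [3, 0, 2, 2]
r6 m[φ1→cld] = [7, 8, 9, 8]
r6 m[φ2→wind] = [4, 1, 1, 1]
r6 m[φ2→slip] = [9, 7, 9, 8]
r6 m[φ3→fog] = [7, 7, 8, 8]
r6 m[φ3→snow] = [2, 0, 2, 0]
r6 m[φ4→wet] = [8, 7, 11, 7]
r6 m[φ4→snow] = [2, 1, 1, 2]
r6 m[wind→φ0] = [7, 1, 3, 3]
r6 m[wind→φ1] = [5, 7, 7, 6]
r6 m[wind→φ2] = [4, 6, 8, 7]
r6 m[fog→φ3] = [0, 0, 0, 0]
r6 m[wet→φ4] = [0, 0, 0, 0]
r6 m[cld→φ1] = [0, 0, 0, 0]
r6 m[slip→φ2] = [0, 0, 0, 0]
r6 m[snow→φ0] = [4, 1, 3, 2]
r6 m[snow→φ3] = [7, 8, 5, 8]
r6 m[snow→φ4] = [7, 7, 6, 6]
fixed point reached at round 6
traceback from wind: (wind=1, fog=0, wet=1, cld=0, slip=1, snow=2), score=7

assignment: (wind=1, fog=0, wet=1, cld=0, slip=1, snow=2); score = 7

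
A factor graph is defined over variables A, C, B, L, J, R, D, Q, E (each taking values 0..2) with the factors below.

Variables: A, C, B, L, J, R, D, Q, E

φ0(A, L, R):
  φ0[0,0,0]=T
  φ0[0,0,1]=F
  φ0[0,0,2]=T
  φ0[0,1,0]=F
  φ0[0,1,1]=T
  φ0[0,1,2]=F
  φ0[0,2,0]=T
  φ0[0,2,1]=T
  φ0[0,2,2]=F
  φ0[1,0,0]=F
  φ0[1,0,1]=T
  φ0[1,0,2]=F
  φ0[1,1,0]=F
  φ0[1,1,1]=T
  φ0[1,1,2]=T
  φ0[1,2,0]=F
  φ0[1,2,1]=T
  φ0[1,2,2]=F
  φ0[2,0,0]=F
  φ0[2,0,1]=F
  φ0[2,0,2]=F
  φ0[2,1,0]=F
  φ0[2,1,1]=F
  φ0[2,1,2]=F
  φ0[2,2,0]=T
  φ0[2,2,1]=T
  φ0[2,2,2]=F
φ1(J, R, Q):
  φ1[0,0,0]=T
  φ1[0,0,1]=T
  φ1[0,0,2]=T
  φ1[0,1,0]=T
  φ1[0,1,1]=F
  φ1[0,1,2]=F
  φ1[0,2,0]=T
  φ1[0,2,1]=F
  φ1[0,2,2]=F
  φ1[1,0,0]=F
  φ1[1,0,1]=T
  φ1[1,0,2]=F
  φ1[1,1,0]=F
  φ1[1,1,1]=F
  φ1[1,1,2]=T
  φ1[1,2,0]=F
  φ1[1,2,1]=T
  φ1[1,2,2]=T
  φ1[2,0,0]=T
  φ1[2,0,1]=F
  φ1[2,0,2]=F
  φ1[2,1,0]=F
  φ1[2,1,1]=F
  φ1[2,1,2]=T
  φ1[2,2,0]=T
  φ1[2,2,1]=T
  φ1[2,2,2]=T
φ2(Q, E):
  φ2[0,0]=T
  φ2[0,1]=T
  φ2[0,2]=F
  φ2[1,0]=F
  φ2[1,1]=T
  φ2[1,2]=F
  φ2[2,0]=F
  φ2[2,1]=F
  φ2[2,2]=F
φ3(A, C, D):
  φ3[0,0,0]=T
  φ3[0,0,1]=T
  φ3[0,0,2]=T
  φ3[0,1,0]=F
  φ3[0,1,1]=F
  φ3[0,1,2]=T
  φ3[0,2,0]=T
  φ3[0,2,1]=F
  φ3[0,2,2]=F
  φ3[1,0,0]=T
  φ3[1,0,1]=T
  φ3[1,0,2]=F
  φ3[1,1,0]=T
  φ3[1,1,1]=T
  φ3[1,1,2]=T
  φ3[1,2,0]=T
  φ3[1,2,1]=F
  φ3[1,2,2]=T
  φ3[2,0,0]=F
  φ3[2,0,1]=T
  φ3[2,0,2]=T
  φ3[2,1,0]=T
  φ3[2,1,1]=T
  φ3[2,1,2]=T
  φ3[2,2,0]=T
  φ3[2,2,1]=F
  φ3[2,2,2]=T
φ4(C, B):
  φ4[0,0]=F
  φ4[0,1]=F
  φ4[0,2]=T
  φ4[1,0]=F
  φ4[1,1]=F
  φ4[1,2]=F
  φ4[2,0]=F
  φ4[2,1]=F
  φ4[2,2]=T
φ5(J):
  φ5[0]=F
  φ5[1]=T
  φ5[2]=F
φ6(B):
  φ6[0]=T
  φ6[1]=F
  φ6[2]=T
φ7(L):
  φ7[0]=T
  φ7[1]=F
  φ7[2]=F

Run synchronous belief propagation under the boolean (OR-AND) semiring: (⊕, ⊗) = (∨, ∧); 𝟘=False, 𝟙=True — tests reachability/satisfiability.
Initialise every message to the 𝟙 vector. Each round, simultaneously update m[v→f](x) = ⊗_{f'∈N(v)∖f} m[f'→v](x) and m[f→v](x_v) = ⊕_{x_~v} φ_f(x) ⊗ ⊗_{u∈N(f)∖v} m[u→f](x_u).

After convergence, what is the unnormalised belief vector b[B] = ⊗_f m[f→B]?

b[B] = [F, F, T]

init: all messages = 𝟙 over 3 values
r1 m[φ0→A] = [T, T, T]
r1 m[φ0→L] = [T, T, T]
r1 m[φ0→R] = [T, T, T]
r1 m[φ1→J] = [T, T, T]
r1 m[φ1→R] = [T, T, T]
r1 m[φ1→Q] = [T, T, T]
r1 m[φ2→Q] = [T, T, F]
r1 m[φ2→E] = [T, T, F]
r1 m[φ3→A] = [T, T, T]
r1 m[φ3→C] = [T, T, T]
r1 m[φ3→D] = [T, T, T]
r1 m[φ4→C] = [T, F, T]
r1 m[φ4→B] = [F, F, T]
r1 m[φ5→J] = [F, T, F]
r1 m[φ6→B] = [T, F, T]
r1 m[φ7→L] = [T, F, F]
r1 m[A→φ0] = [T, T, T]
r1 m[A→φ3] = [T, T, T]
r1 m[C→φ3] = [T, T, T]
r1 m[C→φ4] = [T, T, T]
r1 m[B→φ4] = [T, T, T]
r1 m[B→φ6] = [T, T, T]
r1 m[L→φ0] = [T, T, T]
r1 m[L→φ7] = [T, T, T]
r1 m[J→φ1] = [T, T, T]
r1 m[J→φ5] = [T, T, T]
r1 m[R→φ0] = [T, T, T]
r1 m[R→φ1] = [T, T, T]
r1 m[D→φ3] = [T, T, T]
r1 m[Q→φ1] = [T, T, T]
r1 m[Q→φ2] = [T, T, T]
r1 m[E→φ2] = [T, T, T]
r2 m[φ0→A] = [T, T, T]
r2 m[φ0→L] = [T, T, T]
r2 m[φ0→R] = [T, T, T]
r2 m[φ1→J] = [T, T, T]
r2 m[φ1→R] = [T, T, T]
r2 m[φ1→Q] = [T, T, T]
r2 m[φ2→Q] = [T, T, F]
r2 m[φ2→E] = [T, T, F]
r2 m[φ3→A] = [T, T, T]
r2 m[φ3→C] = [T, T, T]
r2 m[φ3→D] = [T, T, T]
r2 m[φ4→C] = [T, F, T]
r2 m[φ4→B] = [F, F, T]
r2 m[φ5→J] = [F, T, F]
r2 m[φ6→B] = [T, F, T]
r2 m[φ7→L] = [T, F, F]
r2 m[A→φ0] = [T, T, T]
r2 m[A→φ3] = [T, T, T]
r2 m[C→φ3] = [T, F, T]
r2 m[C→φ4] = [T, T, T]
r2 m[B→φ4] = [T, F, T]
r2 m[B→φ6] = [F, F, T]
r2 m[L→φ0] = [T, F, F]
r2 m[L→φ7] = [T, T, T]
r2 m[J→φ1] = [F, T, F]
r2 m[J→φ5] = [T, T, T]
r2 m[R→φ0] = [T, T, T]
r2 m[R→φ1] = [T, T, T]
r2 m[D→φ3] = [T, T, T]
r2 m[Q→φ1] = [T, T, F]
r2 m[Q→φ2] = [T, T, T]
r2 m[E→φ2] = [T, T, T]
r3 m[φ0→A] = [T, T, F]
r3 m[φ0→L] = [T, T, T]
r3 m[φ0→R] = [T, T, T]
r3 m[φ1→J] = [T, T, T]
r3 m[φ1→R] = [T, F, T]
r3 m[φ1→Q] = [F, T, T]
r3 m[φ2→Q] = [T, T, F]
r3 m[φ2→E] = [T, T, F]
r3 m[φ3→A] = [T, T, T]
r3 m[φ3→C] = [T, T, T]
r3 m[φ3→D] = [T, T, T]
r3 m[φ4→C] = [T, F, T]
r3 m[φ4→B] = [F, F, T]
r3 m[φ5→J] = [F, T, F]
r3 m[φ6→B] = [T, F, T]
r3 m[φ7→L] = [T, F, F]
r3 m[A→φ0] = [T, T, T]
r3 m[A→φ3] = [T, T, T]
r3 m[C→φ3] = [T, F, T]
r3 m[C→φ4] = [T, T, T]
r3 m[B→φ4] = [T, F, T]
r3 m[B→φ6] = [F, F, T]
r3 m[L→φ0] = [T, F, F]
r3 m[L→φ7] = [T, T, T]
r3 m[J→φ1] = [F, T, F]
r3 m[J→φ5] = [T, T, T]
r3 m[R→φ0] = [T, T, T]
r3 m[R→φ1] = [T, T, T]
r3 m[D→φ3] = [T, T, T]
r3 m[Q→φ1] = [T, T, F]
r3 m[Q→φ2] = [T, T, T]
r3 m[E→φ2] = [T, T, T]
r4 m[φ0→A] = [T, T, F]
r4 m[φ0→L] = [T, T, T]
r4 m[φ0→R] = [T, T, T]
r4 m[φ1→J] = [T, T, T]
r4 m[φ1→R] = [T, F, T]
r4 m[φ1→Q] = [F, T, T]
r4 m[φ2→Q] = [T, T, F]
r4 m[φ2→E] = [T, T, F]
r4 m[φ3→A] = [T, T, T]
r4 m[φ3→C] = [T, T, T]
r4 m[φ3→D] = [T, T, T]
r4 m[φ4→C] = [T, F, T]
r4 m[φ4→B] = [F, F, T]
r4 m[φ5→J] = [F, T, F]
r4 m[φ6→B] = [T, F, T]
r4 m[φ7→L] = [T, F, F]
r4 m[A→φ0] = [T, T, T]
r4 m[A→φ3] = [T, T, F]
r4 m[C→φ3] = [T, F, T]
r4 m[C→φ4] = [T, T, T]
r4 m[B→φ4] = [T, F, T]
r4 m[B→φ6] = [F, F, T]
r4 m[L→φ0] = [T, F, F]
r4 m[L→φ7] = [T, T, T]
r4 m[J→φ1] = [F, T, F]
r4 m[J→φ5] = [T, T, T]
r4 m[R→φ0] = [T, F, T]
r4 m[R→φ1] = [T, T, T]
r4 m[D→φ3] = [T, T, T]
r4 m[Q→φ1] = [T, T, F]
r4 m[Q→φ2] = [F, T, T]
r4 m[E→φ2] = [T, T, T]
r5 m[φ0→A] = [T, F, F]
r5 m[φ0→L] = [T, T, T]
r5 m[φ0→R] = [T, T, T]
r5 m[φ1→J] = [T, T, T]
r5 m[φ1→R] = [T, F, T]
r5 m[φ1→Q] = [F, T, T]
r5 m[φ2→Q] = [T, T, F]
r5 m[φ2→E] = [F, T, F]
r5 m[φ3→A] = [T, T, T]
r5 m[φ3→C] = [T, T, T]
r5 m[φ3→D] = [T, T, T]
r5 m[φ4→C] = [T, F, T]
r5 m[φ4→B] = [F, F, T]
r5 m[φ5→J] = [F, T, F]
r5 m[φ6→B] = [T, F, T]
r5 m[φ7→L] = [T, F, F]
r5 m[A→φ0] = [T, T, T]
r5 m[A→φ3] = [T, T, F]
r5 m[C→φ3] = [T, F, T]
r5 m[C→φ4] = [T, T, T]
r5 m[B→φ4] = [T, F, T]
r5 m[B→φ6] = [F, F, T]
r5 m[L→φ0] = [T, F, F]
r5 m[L→φ7] = [T, T, T]
r5 m[J→φ1] = [F, T, F]
r5 m[J→φ5] = [T, T, T]
r5 m[R→φ0] = [T, F, T]
r5 m[R→φ1] = [T, T, T]
r5 m[D→φ3] = [T, T, T]
r5 m[Q→φ1] = [T, T, F]
r5 m[Q→φ2] = [F, T, T]
r5 m[E→φ2] = [T, T, T]
r6 m[φ0→A] = [T, F, F]
r6 m[φ0→L] = [T, T, T]
r6 m[φ0→R] = [T, T, T]
r6 m[φ1→J] = [T, T, T]
r6 m[φ1→R] = [T, F, T]
r6 m[φ1→Q] = [F, T, T]
r6 m[φ2→Q] = [T, T, F]
r6 m[φ2→E] = [F, T, F]
r6 m[φ3→A] = [T, T, T]
r6 m[φ3→C] = [T, T, T]
r6 m[φ3→D] = [T, T, T]
r6 m[φ4→C] = [T, F, T]
r6 m[φ4→B] = [F, F, T]
r6 m[φ5→J] = [F, T, F]
r6 m[φ6→B] = [T, F, T]
r6 m[φ7→L] = [T, F, F]
r6 m[A→φ0] = [T, T, T]
r6 m[A→φ3] = [T, F, F]
r6 m[C→φ3] = [T, F, T]
r6 m[C→φ4] = [T, T, T]
r6 m[B→φ4] = [T, F, T]
r6 m[B→φ6] = [F, F, T]
r6 m[L→φ0] = [T, F, F]
r6 m[L→φ7] = [T, T, T]
r6 m[J→φ1] = [F, T, F]
r6 m[J→φ5] = [T, T, T]
r6 m[R→φ0] = [T, F, T]
r6 m[R→φ1] = [T, T, T]
r6 m[D→φ3] = [T, T, T]
r6 m[Q→φ1] = [T, T, F]
r6 m[Q→φ2] = [F, T, T]
r6 m[E→φ2] = [T, T, T]
r7 m[φ0→A] = [T, F, F]
r7 m[φ0→L] = [T, T, T]
r7 m[φ0→R] = [T, T, T]
r7 m[φ1→J] = [T, T, T]
r7 m[φ1→R] = [T, F, T]
r7 m[φ1→Q] = [F, T, T]
r7 m[φ2→Q] = [T, T, F]
r7 m[φ2→E] = [F, T, F]
r7 m[φ3→A] = [T, T, T]
r7 m[φ3→C] = [T, T, T]
r7 m[φ3→D] = [T, T, T]
r7 m[φ4→C] = [T, F, T]
r7 m[φ4→B] = [F, F, T]
r7 m[φ5→J] = [F, T, F]
r7 m[φ6→B] = [T, F, T]
r7 m[φ7→L] = [T, F, F]
r7 m[A→φ0] = [T, T, T]
r7 m[A→φ3] = [T, F, F]
r7 m[C→φ3] = [T, F, T]
r7 m[C→φ4] = [T, T, T]
r7 m[B→φ4] = [T, F, T]
r7 m[B→φ6] = [F, F, T]
r7 m[L→φ0] = [T, F, F]
r7 m[L→φ7] = [T, T, T]
r7 m[J→φ1] = [F, T, F]
r7 m[J→φ5] = [T, T, T]
r7 m[R→φ0] = [T, F, T]
r7 m[R→φ1] = [T, T, T]
r7 m[D→φ3] = [T, T, T]
r7 m[Q→φ1] = [T, T, F]
r7 m[Q→φ2] = [F, T, T]
r7 m[E→φ2] = [T, T, T]
fixed point reached at round 7
b[B] = ⊗ incoming = [F, F, T]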